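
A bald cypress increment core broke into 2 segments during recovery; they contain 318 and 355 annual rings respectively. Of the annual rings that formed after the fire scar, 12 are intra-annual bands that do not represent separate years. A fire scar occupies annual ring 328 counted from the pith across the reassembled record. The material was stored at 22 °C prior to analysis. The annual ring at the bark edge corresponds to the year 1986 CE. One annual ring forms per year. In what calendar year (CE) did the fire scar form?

1653 CE

Total annual rings = 318 + 355 = 673.
The fire scar sits at annual ring 328 from the pith, so 673 − 328 = 345 annual rings formed after it.
Removing the 12 false annual rings leaves 345 − 12 = 333 true annual rings beyond the fire scar.
1986 − 333 = 1653 CE.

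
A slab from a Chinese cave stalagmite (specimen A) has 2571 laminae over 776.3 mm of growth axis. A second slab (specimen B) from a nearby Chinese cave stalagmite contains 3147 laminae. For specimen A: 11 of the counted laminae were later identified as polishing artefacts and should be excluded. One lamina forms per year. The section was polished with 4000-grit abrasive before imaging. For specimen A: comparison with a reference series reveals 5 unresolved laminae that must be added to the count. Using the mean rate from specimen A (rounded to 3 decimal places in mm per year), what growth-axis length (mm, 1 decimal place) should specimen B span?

Specimen A: correcting the raw count gives 2571 − 11 + 5 = 2565 true laminae.
A: Mean rate = 776.3 mm / 2565 years ≈ 0.303 mm/yr.
For B, 0.303 mm/year × 3147 years = 953.5 mm.

953.5 mm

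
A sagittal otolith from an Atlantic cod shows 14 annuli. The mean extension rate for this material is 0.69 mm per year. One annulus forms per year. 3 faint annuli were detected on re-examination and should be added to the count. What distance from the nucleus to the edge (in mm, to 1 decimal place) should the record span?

11.7 mm

Adjusted count: 14 + 3 = 17 annuli.
Predicted length = 0.69 mm/year × 17 years = 11.7 mm.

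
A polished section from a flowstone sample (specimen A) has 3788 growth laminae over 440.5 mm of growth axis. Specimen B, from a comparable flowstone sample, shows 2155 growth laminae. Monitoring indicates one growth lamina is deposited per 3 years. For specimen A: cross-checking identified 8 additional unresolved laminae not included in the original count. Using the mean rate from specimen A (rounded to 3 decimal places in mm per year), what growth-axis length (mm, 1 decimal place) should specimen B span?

252.1 mm

Specimen A: true growth lamina count = 3788 + 8 = 3796.
Specimen A: multiplying by 3 years per growth lamina: 3796 × 3 = 11388 years.
A: Mean rate = 440.5 mm / 11388 years ≈ 0.039 mm/year.
Specimen B: at 3 years per growth lamina, 2155 × 3 = 6465 years. Length of B = 0.039 × 6465 = 252.1 mm.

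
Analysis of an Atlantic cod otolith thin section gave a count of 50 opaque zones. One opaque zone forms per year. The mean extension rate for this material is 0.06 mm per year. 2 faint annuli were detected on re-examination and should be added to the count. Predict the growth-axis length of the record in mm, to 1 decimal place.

Adjusted count: 50 + 2 = 52 opaque zones.
Length ≈ 0.06 × 52 = 3.1 mm.

3.1 mm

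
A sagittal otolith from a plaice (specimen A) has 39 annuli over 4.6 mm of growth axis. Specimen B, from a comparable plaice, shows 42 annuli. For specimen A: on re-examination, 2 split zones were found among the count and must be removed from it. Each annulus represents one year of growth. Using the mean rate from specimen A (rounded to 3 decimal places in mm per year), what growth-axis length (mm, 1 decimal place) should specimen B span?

Specimen A: adjusted count: 39 − 2 = 37 annuli.
A: 4.6 mm over 37 years gives 4.6 / 37 ≈ 0.124 mm/yr.
Length of B = 0.124 × 42 = 5.2 mm.

5.2 mm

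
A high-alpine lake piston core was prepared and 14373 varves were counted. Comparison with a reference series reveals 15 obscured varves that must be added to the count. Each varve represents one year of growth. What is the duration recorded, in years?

14388 yr

After corrections the count is 14373 + 15 = 14388 varves.
One varve per year makes the duration 14388 years.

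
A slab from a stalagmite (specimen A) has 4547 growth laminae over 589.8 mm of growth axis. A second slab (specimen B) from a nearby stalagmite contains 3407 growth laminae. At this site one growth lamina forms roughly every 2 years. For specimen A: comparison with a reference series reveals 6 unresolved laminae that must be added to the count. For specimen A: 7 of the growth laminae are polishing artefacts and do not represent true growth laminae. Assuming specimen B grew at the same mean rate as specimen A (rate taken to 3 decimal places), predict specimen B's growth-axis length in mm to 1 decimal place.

442.9 mm

Specimen A: true growth lamina count = 4547 − 7 + 6 = 4546.
Specimen A: at 2 years per growth lamina, 4546 × 2 = 9092 years.
A: Extension rate ≈ 589.8 / 9092 = 0.065 mm/yr.
Specimen B: multiplying by 2 years per growth lamina: 3407 × 2 = 6814 years. For B, 0.065 mm/year × 6814 years = 442.9 mm.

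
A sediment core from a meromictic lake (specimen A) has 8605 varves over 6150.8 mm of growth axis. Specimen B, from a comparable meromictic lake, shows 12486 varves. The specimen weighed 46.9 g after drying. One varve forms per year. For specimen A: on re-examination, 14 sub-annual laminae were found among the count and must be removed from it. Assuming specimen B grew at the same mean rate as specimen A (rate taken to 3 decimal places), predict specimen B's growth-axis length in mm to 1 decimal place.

8940.0 mm

Specimen A: correcting the raw count gives 8605 − 14 = 8591 true varves.
A: Mean rate = 6150.8 mm / 8591 years ≈ 0.716 mm/year.
Length of B = 0.716 × 12486 = 8940.0 mm.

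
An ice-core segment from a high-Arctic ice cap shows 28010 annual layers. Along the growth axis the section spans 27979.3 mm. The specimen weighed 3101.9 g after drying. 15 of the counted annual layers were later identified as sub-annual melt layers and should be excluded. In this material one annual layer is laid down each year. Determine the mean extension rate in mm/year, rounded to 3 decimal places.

0.999 mm/year

True annual layer count = 28010 − 15 = 27995.
Extension rate ≈ 27979.3 / 27995 = 0.999 mm/year.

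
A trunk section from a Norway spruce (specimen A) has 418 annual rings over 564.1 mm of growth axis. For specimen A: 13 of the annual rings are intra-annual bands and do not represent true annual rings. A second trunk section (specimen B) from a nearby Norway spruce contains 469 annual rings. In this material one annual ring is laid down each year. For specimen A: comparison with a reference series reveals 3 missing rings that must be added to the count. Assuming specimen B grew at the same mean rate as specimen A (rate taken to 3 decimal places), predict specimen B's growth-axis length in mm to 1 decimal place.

Specimen A: adjusted count: 418 − 13 + 3 = 408 annual rings.
A: Extension rate ≈ 564.1 / 408 = 1.383 mm/yr.
For B, 1.383 mm/year × 469 years = 648.6 mm.

648.6 mm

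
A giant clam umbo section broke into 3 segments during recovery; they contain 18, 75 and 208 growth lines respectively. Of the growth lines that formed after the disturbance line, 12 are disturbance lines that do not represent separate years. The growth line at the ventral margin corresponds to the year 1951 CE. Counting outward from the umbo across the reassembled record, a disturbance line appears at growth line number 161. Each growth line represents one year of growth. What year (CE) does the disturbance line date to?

Total growth lines = 18 + 75 + 208 = 301.
Between growth line 161 and the ventral margin there are 301 − 161 = 140 growth lines.
Removing the 12 false growth lines leaves 140 − 12 = 128 true growth lines beyond the disturbance line.
Counting back 128 years from 1951 CE places the disturbance line in 1951 − 128 = 1823 CE.

1823 CE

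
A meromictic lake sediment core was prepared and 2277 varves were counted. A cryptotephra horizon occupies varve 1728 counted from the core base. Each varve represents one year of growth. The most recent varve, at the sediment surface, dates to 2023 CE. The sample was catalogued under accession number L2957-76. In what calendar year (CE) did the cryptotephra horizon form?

1474 CE

2277 − 1728 = 549 varves lie beyond the cryptotephra horizon toward the sediment surface.
The varve at the sediment surface is 2023 CE, so the cryptotephra horizon dates to 2023 − 549 = 1474 CE.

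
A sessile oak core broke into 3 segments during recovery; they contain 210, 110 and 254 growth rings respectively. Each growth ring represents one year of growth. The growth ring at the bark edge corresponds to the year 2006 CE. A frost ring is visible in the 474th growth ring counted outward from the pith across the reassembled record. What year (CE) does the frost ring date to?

Total growth rings = 210 + 110 + 254 = 574.
Between growth ring 474 and the bark edge there are 574 − 474 = 100 growth rings.
2006 − 100 = 1906 CE.

1906 CE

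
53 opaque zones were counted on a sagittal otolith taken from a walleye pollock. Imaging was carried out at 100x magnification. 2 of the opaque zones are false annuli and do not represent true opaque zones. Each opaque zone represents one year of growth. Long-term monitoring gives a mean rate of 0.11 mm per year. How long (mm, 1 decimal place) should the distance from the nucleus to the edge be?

True opaque zone count = 53 − 2 = 51.
51 years at 0.11 mm/year gives 0.11 × 51 = 5.6 mm.

5.6 mm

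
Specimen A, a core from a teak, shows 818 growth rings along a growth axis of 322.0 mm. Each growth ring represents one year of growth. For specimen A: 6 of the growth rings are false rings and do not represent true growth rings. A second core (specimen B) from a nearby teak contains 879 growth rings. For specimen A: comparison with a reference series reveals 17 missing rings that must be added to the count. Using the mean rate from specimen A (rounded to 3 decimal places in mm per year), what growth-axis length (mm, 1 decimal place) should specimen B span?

341.1 mm

Specimen A: adjusted count: 818 − 6 + 17 = 829 growth rings.
A: Mean rate = 322.0 mm / 829 years ≈ 0.388 mm/year.
B's length ≈ 0.388 × 879 = 341.1 mm.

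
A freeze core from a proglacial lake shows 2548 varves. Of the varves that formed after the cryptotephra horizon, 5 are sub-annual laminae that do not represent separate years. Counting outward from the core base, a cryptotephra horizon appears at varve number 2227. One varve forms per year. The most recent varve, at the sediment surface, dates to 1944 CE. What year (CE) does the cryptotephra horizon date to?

2548 − 2227 = 321 varves lie beyond the cryptotephra horizon toward the sediment surface.
Excluding 5 false varves: 321 − 5 = 316.
The varve at the sediment surface is 1944 CE, so the cryptotephra horizon dates to 1944 − 316 = 1628 CE.

1628 CE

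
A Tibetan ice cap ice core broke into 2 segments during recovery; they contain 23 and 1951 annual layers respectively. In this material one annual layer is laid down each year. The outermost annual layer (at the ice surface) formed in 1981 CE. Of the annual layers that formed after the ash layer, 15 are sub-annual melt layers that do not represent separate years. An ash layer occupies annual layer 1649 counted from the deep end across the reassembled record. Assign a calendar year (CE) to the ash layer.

Total annual layers = 23 + 1951 = 1974.
Between annual layer 1649 and the ice surface there are 1974 − 1649 = 325 annual layers.
Excluding 15 false annual layers: 325 − 15 = 310.
1981 − 310 = 1671 CE.

1671 CE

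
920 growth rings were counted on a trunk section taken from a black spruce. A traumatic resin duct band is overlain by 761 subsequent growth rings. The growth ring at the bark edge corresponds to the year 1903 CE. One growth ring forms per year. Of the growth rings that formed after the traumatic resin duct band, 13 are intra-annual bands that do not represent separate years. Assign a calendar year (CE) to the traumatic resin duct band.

761 growth rings post-date the traumatic resin duct band.
Removing the 13 false growth rings leaves 761 − 13 = 748 true growth rings beyond the traumatic resin duct band.
The growth ring at the bark edge is 1903 CE, so the traumatic resin duct band dates to 1903 − 748 = 1155 CE.

1155 CE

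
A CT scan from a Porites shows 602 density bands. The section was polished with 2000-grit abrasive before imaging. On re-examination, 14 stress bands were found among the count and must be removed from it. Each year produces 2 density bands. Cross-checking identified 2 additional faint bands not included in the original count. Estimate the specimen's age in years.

295 years

After corrections the count is 602 − 14 + 2 = 590 density bands.
With 2 density bands per year, 590 / 2 = 295 years.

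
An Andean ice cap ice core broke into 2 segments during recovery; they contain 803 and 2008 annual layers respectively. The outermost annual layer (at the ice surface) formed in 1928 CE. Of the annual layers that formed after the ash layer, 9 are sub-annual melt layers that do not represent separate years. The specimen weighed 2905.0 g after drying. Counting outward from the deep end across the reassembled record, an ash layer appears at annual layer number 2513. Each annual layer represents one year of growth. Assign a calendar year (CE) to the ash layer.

Total annual layers = 803 + 2008 = 2811.
2811 − 2513 = 298 annual layers lie beyond the ash layer toward the ice surface.
Removing the 9 false annual layers leaves 298 − 9 = 289 true annual layers beyond the ash layer.
1928 − 289 = 1639 CE.

1639 CE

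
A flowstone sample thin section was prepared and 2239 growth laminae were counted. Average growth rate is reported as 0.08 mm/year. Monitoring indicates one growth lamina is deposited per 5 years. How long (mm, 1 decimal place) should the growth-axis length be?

895.6 mm

Multiplying by 5 years per growth lamina: 2239 × 5 = 11195 years.
Length ≈ 0.08 × 11195 = 895.6 mm.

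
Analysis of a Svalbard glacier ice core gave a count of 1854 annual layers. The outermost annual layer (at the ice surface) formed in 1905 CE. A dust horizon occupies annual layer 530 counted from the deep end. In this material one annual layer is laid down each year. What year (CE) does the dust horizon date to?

1854 − 530 = 1324 annual layers lie beyond the dust horizon toward the ice surface.
The annual layer at the ice surface is 1905 CE, so the dust horizon dates to 1905 − 1324 = 581 CE.

581 CE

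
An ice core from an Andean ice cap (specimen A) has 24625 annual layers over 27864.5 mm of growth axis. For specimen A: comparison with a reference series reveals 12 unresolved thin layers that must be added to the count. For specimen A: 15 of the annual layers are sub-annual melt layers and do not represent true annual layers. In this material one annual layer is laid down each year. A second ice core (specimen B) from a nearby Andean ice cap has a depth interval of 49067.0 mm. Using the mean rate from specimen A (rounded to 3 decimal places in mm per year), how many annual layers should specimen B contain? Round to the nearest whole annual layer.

Specimen A: adjusted count: 24625 − 15 + 12 = 24622 annual layers.
A: Extension rate ≈ 27864.5 / 24622 = 1.132 mm/year.
Specimen B: 49067.0 mm / 1.132 mm per year = 43345.41 years ≈ 43345 annual layers.

43345 annual layers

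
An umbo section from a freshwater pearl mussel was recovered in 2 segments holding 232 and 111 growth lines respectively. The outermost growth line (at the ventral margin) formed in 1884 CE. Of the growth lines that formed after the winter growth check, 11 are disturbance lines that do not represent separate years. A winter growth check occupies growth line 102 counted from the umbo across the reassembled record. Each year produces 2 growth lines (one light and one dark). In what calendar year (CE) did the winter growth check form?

Total growth lines = 232 + 111 = 343.
Between growth line 102 and the ventral margin there are 343 − 102 = 241 growth lines.
Excluding 11 false growth lines: 241 − 11 = 230.
230 growth lines at 2 per year is 230 / 2 = 115 years.
The growth line at the ventral margin is 1884 CE, so the winter growth check dates to 1884 − 115 = 1769 CE.

1769 CE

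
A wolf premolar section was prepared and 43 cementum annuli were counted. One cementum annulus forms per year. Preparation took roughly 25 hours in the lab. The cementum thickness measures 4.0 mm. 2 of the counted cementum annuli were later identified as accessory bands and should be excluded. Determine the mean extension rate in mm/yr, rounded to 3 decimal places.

0.098 mm/yr

True cementum annulus count = 43 − 2 = 41.
4.0 mm over 41 years gives 4.0 / 41 ≈ 0.098 mm/yr.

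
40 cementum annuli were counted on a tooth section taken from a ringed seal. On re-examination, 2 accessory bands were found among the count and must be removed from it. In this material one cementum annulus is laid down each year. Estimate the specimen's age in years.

38 years

True cementum annulus count = 40 − 2 = 38.
At one cementum annulus per year, that is 38 years.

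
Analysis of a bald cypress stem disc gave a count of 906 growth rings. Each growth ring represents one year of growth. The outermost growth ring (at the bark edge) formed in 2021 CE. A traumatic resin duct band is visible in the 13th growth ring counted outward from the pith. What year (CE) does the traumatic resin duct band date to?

906 − 13 = 893 growth rings lie beyond the traumatic resin duct band toward the bark edge.
The growth ring at the bark edge is 2021 CE, so the traumatic resin duct band dates to 2021 − 893 = 1128 CE.

1128 CE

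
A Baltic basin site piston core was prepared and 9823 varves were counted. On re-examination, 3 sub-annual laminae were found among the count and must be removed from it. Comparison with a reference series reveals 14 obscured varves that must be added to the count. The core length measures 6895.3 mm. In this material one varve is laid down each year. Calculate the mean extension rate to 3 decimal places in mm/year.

0.701 mm/year

After corrections the count is 9823 − 3 + 14 = 9834 varves.
Extension rate ≈ 6895.3 / 9834 = 0.701 mm/year.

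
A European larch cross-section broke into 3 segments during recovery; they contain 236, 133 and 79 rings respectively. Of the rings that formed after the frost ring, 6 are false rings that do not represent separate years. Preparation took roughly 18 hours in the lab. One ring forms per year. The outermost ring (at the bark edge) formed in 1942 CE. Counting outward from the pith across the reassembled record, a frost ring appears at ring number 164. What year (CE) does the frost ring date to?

Total rings = 236 + 133 + 79 = 448.
Between ring 164 and the bark edge there are 448 − 164 = 284 rings.
Removing the 6 false rings leaves 284 − 6 = 278 true rings beyond the frost ring.
The ring at the bark edge is 1942 CE, so the frost ring dates to 1942 − 278 = 1664 CE.

1664 CE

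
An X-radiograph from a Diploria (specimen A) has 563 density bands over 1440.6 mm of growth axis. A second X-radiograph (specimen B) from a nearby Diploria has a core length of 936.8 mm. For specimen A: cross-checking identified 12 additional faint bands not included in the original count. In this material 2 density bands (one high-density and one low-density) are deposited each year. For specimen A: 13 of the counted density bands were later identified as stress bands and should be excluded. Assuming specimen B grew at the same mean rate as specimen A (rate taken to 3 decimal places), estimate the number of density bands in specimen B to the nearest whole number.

365 density bands

Specimen A: adjusted count: 563 − 13 + 12 = 562 density bands.
Specimen A: 562 density bands at 2 per year is 562 / 2 = 281 years.
A: 1440.6 mm over 281 years gives 1440.6 / 281 ≈ 5.127 mm per year.
For B, 936.8 / 5.127 = 182.72 years; at 2 density bands per year that is 182.72 × 2 ≈ 365 density bands.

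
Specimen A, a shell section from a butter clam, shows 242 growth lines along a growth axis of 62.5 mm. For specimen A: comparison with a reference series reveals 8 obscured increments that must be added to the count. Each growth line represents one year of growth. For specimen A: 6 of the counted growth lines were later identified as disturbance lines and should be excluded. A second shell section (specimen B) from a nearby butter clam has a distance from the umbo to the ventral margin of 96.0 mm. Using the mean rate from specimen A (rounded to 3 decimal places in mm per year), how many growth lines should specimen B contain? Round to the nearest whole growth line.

375 growth lines

Specimen A: true growth line count = 242 − 6 + 8 = 244.
A: 62.5 mm over 244 years gives 62.5 / 244 ≈ 0.256 mm/yr.
For B, 96.0 / 0.256 = 375.00 years ≈ 375 growth lines.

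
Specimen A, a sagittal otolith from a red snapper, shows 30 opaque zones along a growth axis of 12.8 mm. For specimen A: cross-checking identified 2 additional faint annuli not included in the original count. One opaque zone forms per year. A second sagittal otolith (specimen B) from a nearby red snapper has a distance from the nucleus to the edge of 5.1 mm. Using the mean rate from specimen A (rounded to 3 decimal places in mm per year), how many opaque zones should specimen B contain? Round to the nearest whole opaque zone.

Specimen A: correcting the raw count gives 30 + 2 = 32 true opaque zones.
A: Mean rate = 12.8 mm / 32 years ≈ 0.400 mm/yr.
For B, 5.1 / 0.400 = 12.75 years ≈ 13 opaque zones.

13 opaque zones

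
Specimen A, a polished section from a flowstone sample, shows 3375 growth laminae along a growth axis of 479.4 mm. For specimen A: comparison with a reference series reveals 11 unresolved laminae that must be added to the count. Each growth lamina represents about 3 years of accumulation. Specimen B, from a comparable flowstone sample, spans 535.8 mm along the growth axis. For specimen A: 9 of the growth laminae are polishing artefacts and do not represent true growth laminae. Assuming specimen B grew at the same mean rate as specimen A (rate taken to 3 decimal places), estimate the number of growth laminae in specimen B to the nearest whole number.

Specimen A: after corrections the count is 3375 − 9 + 11 = 3377 growth laminae.
Specimen A: at 3 years per growth lamina, 3377 × 3 = 10131 years.
A: 479.4 mm over 10131 years gives 479.4 / 10131 ≈ 0.047 mm/year.
For B, 535.8 / 0.047 = 11400.00 years; at 3 years per growth lamina that is 11400.00 / 3 ≈ 3800 growth laminae.

3800 growth laminae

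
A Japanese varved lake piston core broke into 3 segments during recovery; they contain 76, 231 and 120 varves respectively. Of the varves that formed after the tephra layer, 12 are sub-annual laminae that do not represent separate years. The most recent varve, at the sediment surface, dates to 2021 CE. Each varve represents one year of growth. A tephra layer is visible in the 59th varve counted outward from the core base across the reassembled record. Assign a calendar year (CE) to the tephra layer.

Total varves = 76 + 231 + 120 = 427.
Between varve 59 and the sediment surface there are 427 − 59 = 368 varves.
Excluding 12 false varves: 368 − 12 = 356.
2021 − 356 = 1665 CE.

1665 CE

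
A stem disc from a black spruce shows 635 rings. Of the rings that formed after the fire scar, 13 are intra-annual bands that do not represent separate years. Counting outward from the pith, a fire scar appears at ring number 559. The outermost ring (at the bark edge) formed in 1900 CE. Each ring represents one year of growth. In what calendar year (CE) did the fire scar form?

1837 CE

The fire scar sits at ring 559 from the pith, so 635 − 559 = 76 rings formed after it.
Removing the 13 false rings leaves 76 − 13 = 63 true rings beyond the fire scar.
1900 − 63 = 1837 CE.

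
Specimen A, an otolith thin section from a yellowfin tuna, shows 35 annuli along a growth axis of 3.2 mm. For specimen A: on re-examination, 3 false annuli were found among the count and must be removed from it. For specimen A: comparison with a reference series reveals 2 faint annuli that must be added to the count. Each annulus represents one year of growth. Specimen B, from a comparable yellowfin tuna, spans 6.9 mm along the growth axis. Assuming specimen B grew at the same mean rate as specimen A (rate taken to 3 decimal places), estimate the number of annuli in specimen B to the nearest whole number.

73 annuli

Specimen A: true annulus count = 35 − 3 + 2 = 34.
A: 3.2 mm over 34 years gives 3.2 / 34 ≈ 0.094 mm per year.
B spans 6.9 / 0.094 = 73.40 years ≈ 73 annuli.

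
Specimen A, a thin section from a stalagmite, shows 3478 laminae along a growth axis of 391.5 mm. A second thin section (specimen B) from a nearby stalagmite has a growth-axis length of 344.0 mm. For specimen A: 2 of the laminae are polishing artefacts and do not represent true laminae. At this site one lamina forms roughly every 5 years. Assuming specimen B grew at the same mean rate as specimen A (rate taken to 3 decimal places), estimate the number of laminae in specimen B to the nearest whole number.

Specimen A: after corrections the count is 3478 − 2 = 3476 laminae.
Specimen A: 3476 laminae at 5 years each span 3476 × 5 = 17380 years.
A: Mean rate = 391.5 mm / 17380 years ≈ 0.023 mm/year.
B spans 344.0 / 0.023 = 14956.52 years; at 5 years per lamina that is 14956.52 / 5 ≈ 2991 laminae.

2991 laminae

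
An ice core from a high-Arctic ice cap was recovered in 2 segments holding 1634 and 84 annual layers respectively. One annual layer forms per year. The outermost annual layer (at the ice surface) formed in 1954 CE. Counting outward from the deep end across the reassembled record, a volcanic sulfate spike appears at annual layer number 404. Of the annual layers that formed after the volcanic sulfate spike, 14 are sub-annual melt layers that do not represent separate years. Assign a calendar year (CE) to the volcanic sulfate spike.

654 CE

Total annual layers = 1634 + 84 = 1718.
1718 − 404 = 1314 annual layers lie beyond the volcanic sulfate spike toward the ice surface.
Excluding 14 false annual layers: 1314 − 14 = 1300.
1954 − 1300 = 654 CE.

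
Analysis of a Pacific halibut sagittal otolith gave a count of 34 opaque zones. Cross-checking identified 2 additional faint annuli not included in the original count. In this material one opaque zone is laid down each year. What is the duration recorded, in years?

True opaque zone count = 34 + 2 = 36.
One opaque zone per year makes the duration 36 years.

36 years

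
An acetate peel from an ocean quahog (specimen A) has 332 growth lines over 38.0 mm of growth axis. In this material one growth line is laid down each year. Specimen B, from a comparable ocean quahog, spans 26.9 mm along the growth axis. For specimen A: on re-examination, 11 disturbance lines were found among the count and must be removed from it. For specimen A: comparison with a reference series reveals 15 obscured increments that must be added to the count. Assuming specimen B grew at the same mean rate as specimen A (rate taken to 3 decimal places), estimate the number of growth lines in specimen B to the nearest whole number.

Specimen A: true growth line count = 332 − 11 + 15 = 336.
A: Mean rate = 38.0 mm / 336 years ≈ 0.113 mm/year.
For B, 26.9 / 0.113 = 238.05 years ≈ 238 growth lines.

238 growth lines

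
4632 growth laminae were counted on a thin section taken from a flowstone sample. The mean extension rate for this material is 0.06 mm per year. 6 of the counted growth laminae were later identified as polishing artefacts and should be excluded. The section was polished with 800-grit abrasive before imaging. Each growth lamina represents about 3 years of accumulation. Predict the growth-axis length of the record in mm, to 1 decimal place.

After corrections the count is 4632 − 6 = 4626 growth laminae.
At 3 years per growth lamina, 4626 × 3 = 13878 years.
Length ≈ 0.06 × 13878 = 832.7 mm.

832.7 mm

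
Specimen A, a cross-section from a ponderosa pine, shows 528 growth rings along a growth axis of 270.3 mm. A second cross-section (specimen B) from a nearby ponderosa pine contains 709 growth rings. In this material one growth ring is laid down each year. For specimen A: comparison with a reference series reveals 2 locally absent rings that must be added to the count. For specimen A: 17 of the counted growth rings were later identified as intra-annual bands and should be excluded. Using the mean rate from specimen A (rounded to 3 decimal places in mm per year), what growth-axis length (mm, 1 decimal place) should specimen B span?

Specimen A: true growth ring count = 528 − 17 + 2 = 513.
A: Mean rate = 270.3 mm / 513 years ≈ 0.527 mm per year.
For B, 0.527 mm/year × 709 years = 373.6 mm.

373.6 mm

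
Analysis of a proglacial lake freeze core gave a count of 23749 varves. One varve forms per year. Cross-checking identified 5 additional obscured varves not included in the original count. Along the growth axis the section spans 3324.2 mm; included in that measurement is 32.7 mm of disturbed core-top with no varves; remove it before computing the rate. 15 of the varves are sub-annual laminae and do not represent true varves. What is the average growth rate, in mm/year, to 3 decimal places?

True varve count = 23749 − 15 + 5 = 23739.
Net length = 3324.2 − 32.7 = 3291.5 mm.
Mean rate = 3291.5 mm / 23739 years ≈ 0.139 mm/year.

0.139 mm/year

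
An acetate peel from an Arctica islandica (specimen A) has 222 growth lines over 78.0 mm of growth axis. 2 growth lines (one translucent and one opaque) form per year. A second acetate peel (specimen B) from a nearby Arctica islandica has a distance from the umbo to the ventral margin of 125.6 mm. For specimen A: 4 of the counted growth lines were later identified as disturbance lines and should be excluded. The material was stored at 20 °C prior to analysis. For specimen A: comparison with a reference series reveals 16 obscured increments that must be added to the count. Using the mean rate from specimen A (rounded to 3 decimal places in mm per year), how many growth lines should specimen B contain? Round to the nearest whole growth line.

377 growth lines

Specimen A: adjusted count: 222 − 4 + 16 = 234 growth lines.
Specimen A: 234 growth lines at 2 per year is 234 / 2 = 117 years.
A: Mean rate = 78.0 mm / 117 years ≈ 0.667 mm per year.
Specimen B: 125.6 mm / 0.667 mm per year = 188.31 years; at 2 growth lines per year that is 188.31 × 2 ≈ 377 growth lines.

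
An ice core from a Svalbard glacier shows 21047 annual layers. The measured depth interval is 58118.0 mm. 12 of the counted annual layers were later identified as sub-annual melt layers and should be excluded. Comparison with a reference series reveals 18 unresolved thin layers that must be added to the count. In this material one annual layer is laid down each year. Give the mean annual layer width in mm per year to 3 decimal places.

2.761 mm per year

Adjusted count: 21047 − 12 + 18 = 21053 annual layers.
Mean rate = 58118.0 mm / 21053 years ≈ 2.761 mm per year.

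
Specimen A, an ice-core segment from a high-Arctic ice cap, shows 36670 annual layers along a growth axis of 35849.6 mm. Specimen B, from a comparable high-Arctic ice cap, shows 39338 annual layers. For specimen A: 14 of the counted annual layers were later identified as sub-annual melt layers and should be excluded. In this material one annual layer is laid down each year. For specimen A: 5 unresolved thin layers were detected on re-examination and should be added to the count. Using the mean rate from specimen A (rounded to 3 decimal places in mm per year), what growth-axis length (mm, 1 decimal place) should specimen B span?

Specimen A: correcting the raw count gives 36670 − 14 + 5 = 36661 true annual layers.
A: Mean rate = 35849.6 mm / 36661 years ≈ 0.978 mm/year.
For B, 0.978 mm/year × 39338 years = 38472.6 mm.

38472.6 mm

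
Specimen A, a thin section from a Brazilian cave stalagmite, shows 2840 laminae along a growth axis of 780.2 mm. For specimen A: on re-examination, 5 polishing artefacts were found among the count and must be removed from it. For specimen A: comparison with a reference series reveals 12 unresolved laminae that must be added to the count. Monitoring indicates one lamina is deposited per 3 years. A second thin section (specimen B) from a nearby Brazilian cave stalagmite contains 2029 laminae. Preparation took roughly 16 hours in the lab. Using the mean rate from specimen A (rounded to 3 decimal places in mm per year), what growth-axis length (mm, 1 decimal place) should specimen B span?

553.9 mm

Specimen A: true lamina count = 2840 − 5 + 12 = 2847.
Specimen A: at 3 years per lamina, 2847 × 3 = 8541 years.
A: Extension rate ≈ 780.2 / 8541 = 0.091 mm per year.
Specimen B: multiplying by 3 years per lamina: 2029 × 3 = 6087 years. Length of B = 0.091 × 6087 = 553.9 mm.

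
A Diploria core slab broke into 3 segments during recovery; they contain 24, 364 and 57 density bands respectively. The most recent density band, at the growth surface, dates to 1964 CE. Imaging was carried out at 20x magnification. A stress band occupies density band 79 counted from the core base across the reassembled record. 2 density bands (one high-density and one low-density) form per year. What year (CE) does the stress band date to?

Total density bands = 24 + 364 + 57 = 445.
445 − 79 = 366 density bands lie beyond the stress band toward the growth surface.
Dividing by 2 density bands per year: 366 / 2 = 183 years.
1964 − 183 = 1781 CE.

1781 CE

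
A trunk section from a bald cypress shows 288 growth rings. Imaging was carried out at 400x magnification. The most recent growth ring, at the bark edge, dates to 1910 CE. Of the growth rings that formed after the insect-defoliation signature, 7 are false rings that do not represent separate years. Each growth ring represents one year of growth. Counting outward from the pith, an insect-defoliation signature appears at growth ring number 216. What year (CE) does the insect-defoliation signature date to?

1845 CE

288 − 216 = 72 growth rings lie beyond the insect-defoliation signature toward the bark edge.
72 − 7 false = 65 true growth rings after the insect-defoliation signature.
The growth ring at the bark edge is 1910 CE, so the insect-defoliation signature dates to 1910 − 65 = 1845 CE.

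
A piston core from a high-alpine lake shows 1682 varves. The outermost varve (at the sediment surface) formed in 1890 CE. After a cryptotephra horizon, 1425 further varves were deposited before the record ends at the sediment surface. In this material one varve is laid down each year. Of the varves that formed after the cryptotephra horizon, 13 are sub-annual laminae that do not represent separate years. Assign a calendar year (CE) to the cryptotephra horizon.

1425 varves formed after the cryptotephra horizon.
Excluding 13 false varves: 1425 − 13 = 1412.
1890 − 1412 = 478 CE.

478 CE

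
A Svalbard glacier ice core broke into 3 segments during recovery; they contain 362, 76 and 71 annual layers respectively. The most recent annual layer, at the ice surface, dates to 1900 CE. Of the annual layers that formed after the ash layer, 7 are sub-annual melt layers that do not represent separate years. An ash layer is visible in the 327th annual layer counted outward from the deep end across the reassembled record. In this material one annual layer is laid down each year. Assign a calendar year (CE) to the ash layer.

Total annual layers = 362 + 76 + 71 = 509.
Between annual layer 327 and the ice surface there are 509 − 327 = 182 annual layers.
Removing the 7 false annual layers leaves 182 − 7 = 175 true annual layers beyond the ash layer.
Counting back 175 years from 1900 CE places the ash layer in 1900 − 175 = 1725 CE.

1725 CE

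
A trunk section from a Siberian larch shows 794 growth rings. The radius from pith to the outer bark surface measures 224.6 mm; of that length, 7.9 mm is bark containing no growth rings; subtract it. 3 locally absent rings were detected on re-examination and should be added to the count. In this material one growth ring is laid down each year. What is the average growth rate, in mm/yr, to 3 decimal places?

True growth ring count = 794 + 3 = 797.
The growth record spans 224.6 − 7.9 = 216.7 mm.
Extension rate ≈ 216.7 / 797 = 0.272 mm/yr.

0.272 mm/yr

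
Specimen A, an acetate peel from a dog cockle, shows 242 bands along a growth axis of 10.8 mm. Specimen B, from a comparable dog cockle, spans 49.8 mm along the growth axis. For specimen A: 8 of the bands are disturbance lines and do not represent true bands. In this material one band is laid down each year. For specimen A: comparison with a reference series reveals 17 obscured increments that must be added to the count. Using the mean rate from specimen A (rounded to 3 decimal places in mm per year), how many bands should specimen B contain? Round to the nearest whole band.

1158 bands

Specimen A: adjusted count: 242 − 8 + 17 = 251 bands.
A: 10.8 mm over 251 years gives 10.8 / 251 ≈ 0.043 mm/yr.
Specimen B: 49.8 mm / 0.043 mm per year = 1158.14 years ≈ 1158 bands.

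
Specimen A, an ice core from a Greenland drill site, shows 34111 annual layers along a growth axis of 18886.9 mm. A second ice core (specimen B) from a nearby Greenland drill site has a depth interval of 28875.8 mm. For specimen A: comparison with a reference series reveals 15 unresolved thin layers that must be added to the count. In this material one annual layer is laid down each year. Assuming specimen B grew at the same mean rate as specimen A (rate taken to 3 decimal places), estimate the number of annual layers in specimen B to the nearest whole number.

52217 annual layers

Specimen A: after corrections the count is 34111 + 15 = 34126 annual layers.
A: Extension rate ≈ 18886.9 / 34126 = 0.553 mm/year.
For B, 28875.8 / 0.553 = 52216.64 years ≈ 52217 annual layers.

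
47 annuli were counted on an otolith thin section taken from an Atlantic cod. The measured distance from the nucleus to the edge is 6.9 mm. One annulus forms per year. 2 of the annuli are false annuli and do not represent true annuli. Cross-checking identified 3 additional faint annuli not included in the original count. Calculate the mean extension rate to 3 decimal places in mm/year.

Adjusted count: 47 − 2 + 3 = 48 annuli.
6.9 mm over 48 years gives 6.9 / 48 ≈ 0.144 mm/year.

0.144 mm/year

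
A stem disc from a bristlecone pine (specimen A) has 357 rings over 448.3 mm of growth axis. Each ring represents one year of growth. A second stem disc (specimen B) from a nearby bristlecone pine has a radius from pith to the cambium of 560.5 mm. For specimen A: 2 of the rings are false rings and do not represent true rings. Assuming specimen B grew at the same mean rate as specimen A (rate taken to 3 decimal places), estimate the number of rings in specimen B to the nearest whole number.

Specimen A: correcting the raw count gives 357 − 2 = 355 true rings.
A: Mean rate = 448.3 mm / 355 years ≈ 1.263 mm per year.
B spans 560.5 / 1.263 = 443.78 years ≈ 444 rings.

444 rings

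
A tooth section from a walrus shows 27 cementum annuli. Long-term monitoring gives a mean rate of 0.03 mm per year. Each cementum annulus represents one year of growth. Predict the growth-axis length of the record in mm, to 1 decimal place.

0.8 mm

The record spans 27 years at 0.03 mm per year.
Predicted length = 0.03 mm/year × 27 years = 0.8 mm.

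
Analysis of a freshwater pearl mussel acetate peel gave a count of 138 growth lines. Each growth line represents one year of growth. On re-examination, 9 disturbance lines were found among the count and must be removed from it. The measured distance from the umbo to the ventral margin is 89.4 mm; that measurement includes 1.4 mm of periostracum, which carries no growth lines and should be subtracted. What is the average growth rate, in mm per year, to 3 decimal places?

0.682 mm per year

Correcting the raw count gives 138 − 9 = 129 true growth lines.
Net length = 89.4 − 1.4 = 88.0 mm.
Mean rate = 88.0 mm / 129 years ≈ 0.682 mm per year.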